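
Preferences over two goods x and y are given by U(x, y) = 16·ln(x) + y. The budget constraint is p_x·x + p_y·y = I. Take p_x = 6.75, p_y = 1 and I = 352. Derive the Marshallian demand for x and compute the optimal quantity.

Set MRS = p_x/p_y: (16/x)/1 = p_x/p_y.
So x*(p_x,p_y) = 16·p_y/p_x, independent of income; and y* = (I − 16·p_y)/p_y.
At the given prices: x* = 16·1/6.75 = 2.3704.

x* = 2.3704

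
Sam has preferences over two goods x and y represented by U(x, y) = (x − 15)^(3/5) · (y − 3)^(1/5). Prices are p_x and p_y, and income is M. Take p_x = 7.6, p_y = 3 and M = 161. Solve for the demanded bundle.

x* = 18.75, y* = 6.1667

This is Cobb-Douglas in (x−15, y−3): tangency gives 0.6·p_y·(y−3) = 0.2·p_x·(x−15).
Substituting into the budget: x* = 15 + 0.75·(M − 15·p_x − 3·p_y)/p_x, and y* = 3 + 0.25·(…)/p_y.
Discretionary income = 161 − 15·7.6 − 3·3 = 38; x* = 15 + 0.75·38/7.6 = 18.75; y* = 3 + 0.25·38/3 = 6.1667.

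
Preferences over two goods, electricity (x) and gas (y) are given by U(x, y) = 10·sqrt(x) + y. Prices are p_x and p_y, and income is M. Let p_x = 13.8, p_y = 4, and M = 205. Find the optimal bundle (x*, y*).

x* = 2.1004, y* = 44.0036

Plugging in: x* = (5·4/13.8)² = 2.1004, y* = 44.0036.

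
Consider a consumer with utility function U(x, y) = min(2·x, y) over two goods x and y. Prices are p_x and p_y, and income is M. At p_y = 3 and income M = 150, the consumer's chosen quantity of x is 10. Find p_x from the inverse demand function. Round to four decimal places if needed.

p_x = 9

Leontief preferences: the optimum is at the kink where x/1 = y/2, i.e. y = 2·x.
Budget: p_x·x + p_y·2·x = M, so (p_x + 2·p_y)·x = M.
Demand: x*(p_x,p_y,M) = M/(p_x + 2·p_y), y* = 2·M/(p_x + 2·p_y).
Set x* = 10 in the demand function and solve for p_x: p_x = 9.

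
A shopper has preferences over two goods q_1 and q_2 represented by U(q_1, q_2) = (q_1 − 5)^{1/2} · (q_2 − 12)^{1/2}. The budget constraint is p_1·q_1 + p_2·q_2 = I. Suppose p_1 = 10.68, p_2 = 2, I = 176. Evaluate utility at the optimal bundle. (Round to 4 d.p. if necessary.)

V = 10.6671

Discretionary income = 176 − 5·10.68 − 12·2 = 98.6; q_1* = 5 + 0.5·98.6/10.68 = 9.6161; q_2* = 12 + 0.5·98.6/2 = 36.65.
Utility at the optimum: U(9.6161, 36.65) = 10.6671.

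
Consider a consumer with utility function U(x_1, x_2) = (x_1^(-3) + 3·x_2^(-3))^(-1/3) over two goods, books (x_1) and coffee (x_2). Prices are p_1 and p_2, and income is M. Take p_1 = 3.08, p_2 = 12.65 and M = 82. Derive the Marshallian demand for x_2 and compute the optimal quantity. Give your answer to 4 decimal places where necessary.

MRS = MU_x_1/MU_x_2 = (1/3)·(x_2/x_1)^(4). Set equal to p_1/p_2.
Hence x_2/x_1 = (3·p_1/p_2)^(1/(4)), i.e. raised to the 0.25 power.
With the ratio pinned down, the budget gives x_1* = M/(p_1 + p_2·(x_2/x_1)) and x_2* = (x_2/x_1)·x_1*.
Numerically x_2/x_1 = 0.924475, so x_1* = 82/(3.08 + 12.65·0.924475) = 5.5501 and x_2* = 0.924475·5.5501 = 5.1309.

x_2* = 5.1309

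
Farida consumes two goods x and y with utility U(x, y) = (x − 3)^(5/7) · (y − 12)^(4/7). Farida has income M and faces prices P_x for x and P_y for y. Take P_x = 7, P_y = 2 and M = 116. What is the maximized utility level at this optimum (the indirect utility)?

MRS = (5/4)·(y−12)/(x−3). Tangency with P_x/P_y gives y−12 = (4/5)·(P_x/P_y)·(x−3).
Substituting into the budget: x* = 3 + 5/9·(M − 3·P_x − 12·P_y)/P_x, and y* = 12 + 4/9·(…)/P_y.
Discretionary income = 116 − 3·7 − 12·2 = 71; x* = 3 + 5/9·71/7 = 8.6349; y* = 12 + 4/9·71/2 = 27.7778.
Utility at the optimum: U(8.6349, 27.7778) = 16.6321.

V = 16.6321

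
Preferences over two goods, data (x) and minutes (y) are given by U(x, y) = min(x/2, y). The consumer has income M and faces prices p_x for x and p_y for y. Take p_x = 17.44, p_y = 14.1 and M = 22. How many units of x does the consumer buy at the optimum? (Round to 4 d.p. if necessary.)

Demand: x*(p_x,p_y,M) = 2·M/(2·p_x + p_y), y* = M/(2·p_x + p_y).
Here 2·17.44 + 14.1 = 48.98, giving x* = 0.8983.

x* = 0.8983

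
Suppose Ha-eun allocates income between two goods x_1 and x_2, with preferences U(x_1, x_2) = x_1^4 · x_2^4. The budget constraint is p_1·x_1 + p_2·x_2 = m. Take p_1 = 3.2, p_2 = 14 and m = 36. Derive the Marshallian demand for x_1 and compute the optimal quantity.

The MRS is x_2/x_1. Set MRS = p_1/p_2.
Rearranging, p_2·x_2 = p_1·x_1. Substituting into the budget gives p_1·x_1·(1 + 1) = m.
Demand: x_1*(p_1,p_2,m) = 0.5·m/p_1 and x_2* = 0.5·m/p_2.
At p_1=3.2, p_2=14, m=36: x_1* = 0.5·36/3.2 = 5.625.

x_1* = 5.625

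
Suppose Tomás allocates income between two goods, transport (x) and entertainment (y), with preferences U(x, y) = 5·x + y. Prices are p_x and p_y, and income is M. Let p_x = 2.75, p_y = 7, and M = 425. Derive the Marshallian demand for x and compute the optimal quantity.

x* = 154.5455

Linear utility — the consumer picks whichever good has higher MU/price: 5/2.75 = 1.8182 vs 1/7 = 0.1429.
x gives more utility per dollar, so spend all income on x: x* = M/p_x, y* = 0.
Numerically: x* = 154.5455, y* = 0.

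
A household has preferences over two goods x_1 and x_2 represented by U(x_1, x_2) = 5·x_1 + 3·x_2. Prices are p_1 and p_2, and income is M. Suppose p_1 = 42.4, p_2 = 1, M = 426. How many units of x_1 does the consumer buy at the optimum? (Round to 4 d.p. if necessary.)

Perfect substitutes: compare marginal utility per dollar. 5/p_1 vs 3/p_2 → 0.1179 vs 3.
x_2 gives more utility per dollar, so spend all income on x_2: x_2* = M/p_2, x_1* = 0.
Numerically: x_1* = 0, x_2* = 426.

x_1* = 0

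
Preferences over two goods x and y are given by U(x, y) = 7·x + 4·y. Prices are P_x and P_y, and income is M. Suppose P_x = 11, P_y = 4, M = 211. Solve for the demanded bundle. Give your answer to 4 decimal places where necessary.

y gives more utility per dollar, so spend all income on y: y* = M/P_y, x* = 0.
Numerically: x* = 0, y* = 52.75.

x* = 0, y* = 52.75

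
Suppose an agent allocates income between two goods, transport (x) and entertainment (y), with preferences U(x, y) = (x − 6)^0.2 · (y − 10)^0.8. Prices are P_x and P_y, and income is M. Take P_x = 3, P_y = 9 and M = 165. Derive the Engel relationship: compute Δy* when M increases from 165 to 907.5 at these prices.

MRS = (1/4)·(y−10)/(x−6). Tangency with P_x/P_y gives y−10 = 4·(P_x/P_y)·(x−6).
After buying the subsistence bundle (6, 10), a share 0.2 of the remaining income goes to x: x* = 6 + 0.2·(M − 6P_x − 10P_y)/P_x.
Discretionary income = 165 − 6·3 − 10·9 = 57; y* = 10 + 0.8·57/9 = 15.0667.
At M' = 907.5: y* = 81.0667. Change: 81.0667 − 15.0667 = 66.

Δy* = 66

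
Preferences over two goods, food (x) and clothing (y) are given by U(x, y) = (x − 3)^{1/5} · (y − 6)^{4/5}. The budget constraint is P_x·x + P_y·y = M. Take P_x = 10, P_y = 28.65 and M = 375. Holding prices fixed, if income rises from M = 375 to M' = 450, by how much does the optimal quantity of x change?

After buying the subsistence bundle (3, 6), a share 0.2 of the remaining income goes to x: x* = 3 + 0.2·(M − 3P_x − 6P_y)/P_x.
Discretionary income = 375 − 3·10 − 6·28.65 = 173.1; x* = 3 + 0.2·173.1/10 = 6.462.
At M' = 450: x* = 7.962. Change: 7.962 − 6.462 = 1.5.

Δx* = 1.5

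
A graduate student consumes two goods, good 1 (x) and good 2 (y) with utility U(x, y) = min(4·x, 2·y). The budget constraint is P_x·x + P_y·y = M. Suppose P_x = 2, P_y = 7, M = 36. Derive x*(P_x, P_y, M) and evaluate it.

x* = 2.25

With perfect complements, no substitution: consume in ratio x:y = 2:4.
Budget: P_x·x + P_y·2·x = M, so (2·P_x + 4·P_y)·x = 2·M.
Demand: x*(P_x,P_y,M) = 2·M/(2·P_x + 4·P_y), y* = 4·M/(2·P_x + 4·P_y).
Here 2·2 + 4·7 = 32, giving x* = 2.25.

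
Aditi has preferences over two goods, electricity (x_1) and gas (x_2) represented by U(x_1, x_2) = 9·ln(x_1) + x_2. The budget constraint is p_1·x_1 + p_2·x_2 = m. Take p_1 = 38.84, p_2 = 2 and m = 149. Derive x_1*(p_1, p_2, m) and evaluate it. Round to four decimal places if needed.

x_1* = 0.4634

MU_x_1 = 9/x_1, MU_x_2 = 1. Tangency: 9/x_1 = p_1/p_2.
So x_1*(p_1,p_2) = 9·p_2/p_1, independent of income; and x_2* = (m − 9·p_2)/p_2.
At the given prices: x_1* = 9·2/38.84 = 0.4634.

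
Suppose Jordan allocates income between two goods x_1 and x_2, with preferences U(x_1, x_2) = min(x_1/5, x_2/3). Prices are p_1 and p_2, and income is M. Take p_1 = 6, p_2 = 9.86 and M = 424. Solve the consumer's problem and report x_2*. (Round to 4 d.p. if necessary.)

x_2* = 21.3494

Leontief preferences: the optimum is at the kink where x_1/5 = x_2/3, i.e. x_2 = (3/5)·x_1.
Budget: p_1·x_1 + p_2·(3/5)·x_1 = M, so (5·p_1 + 3·p_2)·x_1 = 5·M.
Demand: x_1*(p_1,p_2,M) = 5·M/(5·p_1 + 3·p_2), x_2* = 3·M/(5·p_1 + 3·p_2).
Here 5·6 + 3·9.86 = 59.58, giving x_2* = 21.3494.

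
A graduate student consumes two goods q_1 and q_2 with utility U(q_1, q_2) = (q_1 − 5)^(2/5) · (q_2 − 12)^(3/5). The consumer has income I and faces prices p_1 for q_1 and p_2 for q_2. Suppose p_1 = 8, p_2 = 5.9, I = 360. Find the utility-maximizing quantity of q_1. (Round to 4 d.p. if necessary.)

q_1* = 17.46

This is Cobb-Douglas in (q_1−5, q_2−12): tangency gives 0.4·p_2·(q_2−12) = 0.6·p_1·(q_1−5).
After buying the subsistence bundle (5, 12), a share 0.4 of the remaining income goes to q_1: q_1* = 5 + 0.4·(I − 5p_1 − 12p_2)/p_1.
Discretionary income = 360 − 5·8 − 12·5.9 = 249.2; q_1* = 5 + 0.4·249.2/8 = 17.46.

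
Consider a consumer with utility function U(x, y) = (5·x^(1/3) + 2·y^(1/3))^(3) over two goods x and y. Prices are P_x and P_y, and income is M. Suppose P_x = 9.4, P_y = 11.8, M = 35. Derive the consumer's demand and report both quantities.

x* = 3.0375, y* = 0.5464

Numerically y/x = 0.17987, so x* = 35/(9.4 + 11.8·0.17987) = 3.0375 and y* = 0.17987·3.0375 = 0.5464.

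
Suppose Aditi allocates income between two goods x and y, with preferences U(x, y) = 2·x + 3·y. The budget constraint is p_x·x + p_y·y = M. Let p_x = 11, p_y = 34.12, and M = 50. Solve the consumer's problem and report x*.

x* = 4.5455

x gives more utility per dollar, so spend all income on x: x* = M/p_x, y* = 0.
Numerically: x* = 4.5455, y* = 0.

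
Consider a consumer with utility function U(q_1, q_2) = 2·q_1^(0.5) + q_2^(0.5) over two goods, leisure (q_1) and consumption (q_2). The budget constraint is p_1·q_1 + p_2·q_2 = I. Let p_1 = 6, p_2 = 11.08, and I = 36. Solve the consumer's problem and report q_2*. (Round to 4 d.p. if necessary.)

MU_q_1 ∝ 2·q_1^(-0.5), MU_q_2 ∝ q_2^(-0.5), so MRS = 2·(q_2/q_1)^(0.5) = p_1/p_2.
Hence q_2/q_1 = ((1/2)·p_1/p_2)^(1/(0.5)), i.e. raised to the 2 power.
With the ratio pinned down, the budget gives q_1* = I/(p_1 + p_2·(q_2/q_1)) and q_2* = (q_2/q_1)·q_1*.
Numerically q_2/q_1 = 0.07331, so q_1* = 36/(6 + 11.08·0.07331) = 5.2846 and q_2* = 0.07331·5.2846 = 0.3874.

q_2* = 0.3874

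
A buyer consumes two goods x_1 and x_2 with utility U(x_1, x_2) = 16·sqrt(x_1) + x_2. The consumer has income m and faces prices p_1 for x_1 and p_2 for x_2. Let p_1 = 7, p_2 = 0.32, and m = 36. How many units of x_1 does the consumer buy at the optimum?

Plugging in: x_1* = (8·0.32/7)² = 0.1337.

x_1* = 0.1337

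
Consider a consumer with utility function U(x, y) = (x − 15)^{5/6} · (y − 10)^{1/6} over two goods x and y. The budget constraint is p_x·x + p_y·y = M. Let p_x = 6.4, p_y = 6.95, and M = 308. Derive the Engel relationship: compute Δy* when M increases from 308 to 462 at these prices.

Δy* = 3.693

MRS = 5·(y−10)/(x−15). Tangency with p_x/p_y gives y−10 = (1/5)·(p_x/p_y)·(x−15).
Substituting into the budget: x* = 15 + 5/6·(M − 15·p_x − 10·p_y)/p_x, and y* = 10 + 1/6·(…)/p_y.
Discretionary income = 308 − 15·6.4 − 10·6.95 = 142.5; y* = 10 + 1/6·142.5/6.95 = 13.4173.
At M' = 462: y* = 17.1103. Change: 17.1103 − 13.4173 = 3.693.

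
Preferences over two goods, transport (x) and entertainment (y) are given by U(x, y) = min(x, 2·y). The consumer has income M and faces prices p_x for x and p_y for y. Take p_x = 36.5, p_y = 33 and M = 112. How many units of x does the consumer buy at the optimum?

Leontief preferences: the optimum is at the kink where x/2 = y/1, i.e. y = (1/2)·x.
Budget: p_x·x + p_y·(1/2)·x = M, so (2·p_x + p_y)·x = 2·M.
Demand: x*(p_x,p_y,M) = 2·M/(2·p_x + p_y), y* = M/(2·p_x + p_y).
Here 2·36.5 + 33 = 106, giving x* = 2.1132.

x* = 2.1132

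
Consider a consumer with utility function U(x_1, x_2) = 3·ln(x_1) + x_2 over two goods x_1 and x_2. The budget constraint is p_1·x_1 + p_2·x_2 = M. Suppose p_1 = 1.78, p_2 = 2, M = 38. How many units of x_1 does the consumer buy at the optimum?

x_1* = 3.3708

Set MRS = p_1/p_2: (3/x_1)/1 = p_1/p_2.
So x_1*(p_1,p_2) = 3·p_2/p_1, independent of income; and x_2* = (M − 3·p_2)/p_2.
At the given prices: x_1* = 3·2/1.78 = 3.3708.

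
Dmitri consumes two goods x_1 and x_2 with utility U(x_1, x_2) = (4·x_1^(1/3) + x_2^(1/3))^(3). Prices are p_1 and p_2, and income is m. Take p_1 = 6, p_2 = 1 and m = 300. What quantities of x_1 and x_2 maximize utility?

x_1* = 38.2794, x_2* = 70.3237

From the CES first-order condition, 4·(x_2/x_1)^(2/3) = p_1/p_2.
Hence x_2/x_1 = ((1/4)·p_1/p_2)^(1/(2/3)), i.e. raised to the 1.5 power.
Substitute x_2 = (x_2/x_1)·x_1 into the budget: x_1* = m/(p_1 + p_2·(x_2/x_1)).
Numerically x_2/x_1 = 1.837117, so x_1* = 300/(6 + 1·1.837117) = 38.2794 and x_2* = 1.837117·38.2794 = 70.3237.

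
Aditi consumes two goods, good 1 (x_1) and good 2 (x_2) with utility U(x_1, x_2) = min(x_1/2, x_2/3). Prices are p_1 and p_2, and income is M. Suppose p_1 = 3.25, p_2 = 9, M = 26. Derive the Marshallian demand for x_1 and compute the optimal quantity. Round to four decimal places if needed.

x_1* = 1.5522

Leontief preferences: the optimum is at the kink where x_1/2 = x_2/3, i.e. x_2 = (3/2)·x_1.
Budget: p_1·x_1 + p_2·(3/2)·x_1 = M, so (2·p_1 + 3·p_2)·x_1 = 2·M.
Demand: x_1*(p_1,p_2,M) = 2·M/(2·p_1 + 3·p_2), x_2* = 3·M/(2·p_1 + 3·p_2).
Here 2·3.25 + 3·9 = 33.5, giving x_1* = 1.5522.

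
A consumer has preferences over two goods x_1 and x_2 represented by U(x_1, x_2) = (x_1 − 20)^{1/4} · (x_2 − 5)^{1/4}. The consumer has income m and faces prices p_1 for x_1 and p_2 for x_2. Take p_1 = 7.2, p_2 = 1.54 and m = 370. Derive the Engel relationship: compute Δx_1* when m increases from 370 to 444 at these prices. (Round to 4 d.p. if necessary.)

Δx_1* = 5.1389

Substituting into the budget: x_1* = 20 + 0.5·(m − 20·p_1 − 5·p_2)/p_1, and x_2* = 5 + 0.5·(…)/p_2.
Discretionary income = 370 − 20·7.2 − 5·1.54 = 218.3; x_1* = 20 + 0.5·218.3/7.2 = 35.1597.
At m' = 444: x_1* = 40.2986. Change: 40.2986 − 35.1597 = 5.1389.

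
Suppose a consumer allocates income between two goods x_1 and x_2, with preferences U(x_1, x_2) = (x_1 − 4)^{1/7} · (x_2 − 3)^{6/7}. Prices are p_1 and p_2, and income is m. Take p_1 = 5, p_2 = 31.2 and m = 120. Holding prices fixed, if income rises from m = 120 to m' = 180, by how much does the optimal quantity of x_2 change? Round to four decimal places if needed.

Δx_2* = 1.6484

Substituting into the budget: x_1* = 4 + 1/7·(m − 4·p_1 − 3·p_2)/p_1, and x_2* = 3 + 6/7·(…)/p_2.
Discretionary income = 120 − 4·5 − 3·31.2 = 6.4; x_2* = 3 + 6/7·6.4/31.2 = 3.1758.
At m' = 180: x_2* = 4.8242. Change: 4.8242 − 3.1758 = 1.6484.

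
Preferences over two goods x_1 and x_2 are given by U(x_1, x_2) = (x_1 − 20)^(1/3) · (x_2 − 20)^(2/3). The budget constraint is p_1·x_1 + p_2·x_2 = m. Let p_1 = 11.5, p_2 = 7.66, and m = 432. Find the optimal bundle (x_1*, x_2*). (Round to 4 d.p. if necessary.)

x_1* = 21.4145, x_2* = 24.2472

This is Cobb-Douglas in (x_1−20, x_2−20): tangency gives 1/3·p_2·(x_2−20) = 2/3·p_1·(x_1−20).
After buying the subsistence bundle (20, 20), a share 1/3 of the remaining income goes to x_1: x_1* = 20 + 1/3·(m − 20p_1 − 20p_2)/p_1.
Discretionary income = 432 − 20·11.5 − 20·7.66 = 48.8; x_1* = 20 + 1/3·48.8/11.5 = 21.4145; x_2* = 20 + 2/3·48.8/7.66 = 24.2472.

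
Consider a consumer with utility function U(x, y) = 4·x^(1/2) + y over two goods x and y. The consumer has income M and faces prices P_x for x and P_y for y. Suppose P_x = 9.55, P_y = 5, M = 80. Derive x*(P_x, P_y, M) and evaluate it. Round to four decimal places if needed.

MU_x = 2/√x, MU_y = 1. Tangency: 2/√x = P_x/P_y.
Thus x* = (2·P_y/P_x)² — independent of M — with the rest of income spent on y.
Plugging in: x* = (2·5/9.55)² = 1.0965.

x* = 1.0965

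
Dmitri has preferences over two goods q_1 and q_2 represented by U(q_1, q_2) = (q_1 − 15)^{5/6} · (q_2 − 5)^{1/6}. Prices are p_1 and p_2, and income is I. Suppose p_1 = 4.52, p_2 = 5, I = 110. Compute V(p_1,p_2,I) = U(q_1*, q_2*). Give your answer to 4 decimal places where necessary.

Let q_1' = q_1−15, q_2' = q_2−5. MRS = 5·q_2'/q_1' = p_1/p_2.
Substituting into the budget: q_1* = 15 + 5/6·(I − 15·p_1 − 5·p_2)/p_1, and q_2* = 5 + 1/6·(…)/p_2.
Discretionary income = 110 − 15·4.52 − 5·5 = 17.2; q_1* = 15 + 5/6·17.2/4.52 = 18.1711; q_2* = 5 + 1/6·17.2/5 = 5.5733.
Utility at the optimum: U(18.1711, 5.5733) = 2.3846.

V = 2.3846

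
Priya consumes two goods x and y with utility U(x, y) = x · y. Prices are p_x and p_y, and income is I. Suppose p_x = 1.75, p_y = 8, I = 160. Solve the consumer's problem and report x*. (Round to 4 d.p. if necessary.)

MU_x/MU_y = (y)/(x); tangency sets this equal to p_x/p_y.
Rearranging, p_y·y = p_x·x. Substituting into the budget gives p_x·x·(1 + 1) = I.
Demand: x*(p_x,p_y,I) = 0.5·I/p_x and y* = 0.5·I/p_y.
At p_x=1.75, p_y=8, I=160: x* = 0.5·160/1.75 = 45.7143.

x* = 45.7143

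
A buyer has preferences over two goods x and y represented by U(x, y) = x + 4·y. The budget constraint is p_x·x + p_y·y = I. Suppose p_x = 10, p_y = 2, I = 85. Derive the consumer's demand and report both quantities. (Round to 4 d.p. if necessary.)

Linear utility — the consumer picks whichever good has higher MU/price: 1/10 = 0.1 vs 4/2 = 2.
y gives more utility per dollar, so spend all income on y: y* = I/p_y, x* = 0.
Numerically: x* = 0, y* = 42.5.

x* = 0, y* = 42.5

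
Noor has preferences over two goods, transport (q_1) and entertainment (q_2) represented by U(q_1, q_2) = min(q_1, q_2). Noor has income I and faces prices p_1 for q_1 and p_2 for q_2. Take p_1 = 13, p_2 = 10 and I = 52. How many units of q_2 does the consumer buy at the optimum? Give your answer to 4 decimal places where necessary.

Leontief preferences: the optimum is at the kink where q_1/1 = q_2/1, i.e. q_2 = q_1.
Budget: p_1·q_1 + p_2·q_1 = I, so (p_1 + p_2)·q_1 = I.
Demand: q_1*(p_1,p_2,I) = I/(p_1 + p_2), q_2* = I/(p_1 + p_2).
Here 13 + 10 = 23, giving q_2* = 2.2609.

q_2* = 2.2609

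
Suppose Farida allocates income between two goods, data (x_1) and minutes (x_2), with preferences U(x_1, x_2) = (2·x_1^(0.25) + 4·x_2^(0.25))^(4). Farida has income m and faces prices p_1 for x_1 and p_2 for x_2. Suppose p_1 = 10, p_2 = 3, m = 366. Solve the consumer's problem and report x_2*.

x_2* = 96.392

Substitute x_2 = (x_2/x_1)·x_1 into the budget: x_1* = m/(p_1 + p_2·(x_2/x_1)).
Numerically x_2/x_1 = 12.547147, so x_1* = 366/(10 + 3·12.547147) = 7.6824 and x_2* = 12.547147·7.6824 = 96.392.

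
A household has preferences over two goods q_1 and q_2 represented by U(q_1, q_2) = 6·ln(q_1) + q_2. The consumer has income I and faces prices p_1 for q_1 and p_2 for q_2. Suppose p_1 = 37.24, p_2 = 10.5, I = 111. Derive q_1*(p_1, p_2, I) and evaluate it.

q_1* = 1.6917

MU_q_1 = 6/q_1, MU_q_2 = 1. Tangency: 6/q_1 = p_1/p_2.
So q_1*(p_1,p_2) = 6·p_2/p_1, independent of income; and q_2* = (I − 6·p_2)/p_2.
At the given prices: q_1* = 6·10.5/37.24 = 1.6917.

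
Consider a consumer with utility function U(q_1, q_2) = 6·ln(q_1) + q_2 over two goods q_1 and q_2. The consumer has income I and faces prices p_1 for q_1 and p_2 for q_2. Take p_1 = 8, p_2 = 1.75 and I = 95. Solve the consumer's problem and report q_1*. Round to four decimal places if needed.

q_1* = 1.3125

Set MRS = p_1/p_2: (6/q_1)/1 = p_1/p_2.
So q_1*(p_1,p_2) = 6·p_2/p_1, independent of income; and q_2* = (I − 6·p_2)/p_2.
At the given prices: q_1* = 6·1.75/8 = 1.3125.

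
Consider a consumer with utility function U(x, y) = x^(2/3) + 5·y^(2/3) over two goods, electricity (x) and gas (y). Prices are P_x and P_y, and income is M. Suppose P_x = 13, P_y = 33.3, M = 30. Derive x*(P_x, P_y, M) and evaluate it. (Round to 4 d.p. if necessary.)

Numerically y/x = 7.437164, so x* = 30/(13 + 33.3·7.437164) = 0.1151.

x* = 0.1151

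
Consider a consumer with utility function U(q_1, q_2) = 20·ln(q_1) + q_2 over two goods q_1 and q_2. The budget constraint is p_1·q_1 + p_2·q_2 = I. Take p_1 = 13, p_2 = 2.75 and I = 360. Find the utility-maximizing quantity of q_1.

q_1* = 4.2308

Set MRS = p_1/p_2: (20/q_1)/1 = p_1/p_2.
So q_1*(p_1,p_2) = 20·p_2/p_1, independent of income; and q_2* = (I − 20·p_2)/p_2.
At the given prices: q_1* = 20·2.75/13 = 4.2308.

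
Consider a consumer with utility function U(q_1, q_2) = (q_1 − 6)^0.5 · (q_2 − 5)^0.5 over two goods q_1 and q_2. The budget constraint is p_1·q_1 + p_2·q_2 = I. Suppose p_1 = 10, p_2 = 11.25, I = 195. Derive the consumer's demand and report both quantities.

q_1* = 9.9375, q_2* = 8.5

This is Cobb-Douglas in (q_1−6, q_2−5): tangency gives 0.5·p_2·(q_2−5) = 0.5·p_1·(q_1−6).
Substituting into the budget: q_1* = 6 + 0.5·(I − 6·p_1 − 5·p_2)/p_1, and q_2* = 5 + 0.5·(…)/p_2.
Discretionary income = 195 − 6·10 − 5·11.25 = 78.75; q_1* = 6 + 0.5·78.75/10 = 9.9375; q_2* = 5 + 0.5·78.75/11.25 = 8.5.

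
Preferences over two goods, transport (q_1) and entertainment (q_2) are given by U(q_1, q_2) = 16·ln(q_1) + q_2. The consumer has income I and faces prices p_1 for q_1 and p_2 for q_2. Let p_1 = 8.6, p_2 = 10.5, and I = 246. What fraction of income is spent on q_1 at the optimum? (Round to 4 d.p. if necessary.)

So q_1*(p_1,p_2) = 16·p_2/p_1, independent of income; and q_2* = (I − 16·p_2)/p_2.
At the given prices: q_1* = 16·10.5/8.6 = 19.5349, and q_2* = 7.4286.
Expenditure on q_1: 8.6·19.5349 = 168; share = 0.6829.

share on q_1 = 0.6829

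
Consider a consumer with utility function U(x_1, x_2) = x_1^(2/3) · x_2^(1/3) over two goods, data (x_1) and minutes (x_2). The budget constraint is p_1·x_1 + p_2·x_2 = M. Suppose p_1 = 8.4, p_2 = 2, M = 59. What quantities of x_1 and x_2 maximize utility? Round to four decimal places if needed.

x_1* = 4.6825, x_2* = 9.8333

Tangency: MRS = 2·x_2/x_1 = p_1/p_2.
Rearranging, p_2·x_2 = (1/2)·p_1·x_1. Substituting into the budget gives p_1·x_1·(1 + (1/2)) = M.
Demand: x_1*(p_1,p_2,M) = 2/3·M/p_1 and x_2* = 1/3·M/p_2.
At p_1=8.4, p_2=2, M=59: x_1* = 2/3·59/8.4 = 4.6825, x_2* = 9.8333.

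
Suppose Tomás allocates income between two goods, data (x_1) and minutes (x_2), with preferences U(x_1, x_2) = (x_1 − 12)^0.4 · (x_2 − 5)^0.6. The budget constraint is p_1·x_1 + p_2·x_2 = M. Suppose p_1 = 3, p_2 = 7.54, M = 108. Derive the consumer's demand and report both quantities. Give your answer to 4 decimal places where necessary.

x_1* = 16.5733, x_2* = 7.7294

MRS = (2/3)·(x_2−5)/(x_1−12). Tangency with p_1/p_2 gives x_2−5 = (3/2)·(p_1/p_2)·(x_1−12).
After buying the subsistence bundle (12, 5), a share 0.4 of the remaining income goes to x_1: x_1* = 12 + 0.4·(M − 12p_1 − 5p_2)/p_1.
Discretionary income = 108 − 12·3 − 5·7.54 = 34.3; x_1* = 12 + 0.4·34.3/3 = 16.5733; x_2* = 5 + 0.6·34.3/7.54 = 7.7294.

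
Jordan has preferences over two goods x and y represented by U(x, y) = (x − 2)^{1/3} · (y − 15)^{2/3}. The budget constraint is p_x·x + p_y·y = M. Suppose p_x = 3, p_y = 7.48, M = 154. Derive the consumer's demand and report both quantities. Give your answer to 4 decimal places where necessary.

Let x' = x−2, y' = y−15. MRS = (1/2)·y'/x' = p_x/p_y.
Substituting into the budget: x* = 2 + 1/3·(M − 2·p_x − 15·p_y)/p_x, and y* = 15 + 2/3·(…)/p_y.
Discretionary income = 154 − 2·3 − 15·7.48 = 35.8; x* = 2 + 1/3·35.8/3 = 5.9778; y* = 15 + 2/3·35.8/7.48 = 18.1907.

x* = 5.9778, y* = 18.1907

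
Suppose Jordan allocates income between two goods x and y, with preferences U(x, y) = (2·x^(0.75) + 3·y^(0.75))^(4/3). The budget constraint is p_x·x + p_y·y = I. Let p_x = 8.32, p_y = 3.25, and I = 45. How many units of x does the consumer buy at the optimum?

x* = 0.0629

With the ratio pinned down, the budget gives x* = I/(p_x + p_y·(y/x)) and y* = (y/x)·x*.
Numerically y/x = 217.432719, so x* = 45/(8.32 + 3.25·217.432719) = 0.0629.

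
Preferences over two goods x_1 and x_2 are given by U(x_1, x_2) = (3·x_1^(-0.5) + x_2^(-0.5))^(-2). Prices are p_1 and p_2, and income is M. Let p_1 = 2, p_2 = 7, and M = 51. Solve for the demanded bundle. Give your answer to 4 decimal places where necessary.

MU_x_1 ∝ 3·x_1^(-1.5), MU_x_2 ∝ x_2^(-1.5), so MRS = 3·(x_2/x_1)^(1.5) = p_1/p_2.
Solve for the ratio: x_2/x_1 = [(1/3)·p_1/p_2]^(2/3).
With the ratio pinned down, the budget gives x_1* = M/(p_1 + p_2·(x_2/x_1)) and x_2* = (x_2/x_1)·x_1*.
Numerically x_2/x_1 = 0.208549, so x_1* = 51/(2 + 7·0.208549) = 14.7406 and x_2* = 0.208549·14.7406 = 3.0741.

x_1* = 14.7406, x_2* = 3.0741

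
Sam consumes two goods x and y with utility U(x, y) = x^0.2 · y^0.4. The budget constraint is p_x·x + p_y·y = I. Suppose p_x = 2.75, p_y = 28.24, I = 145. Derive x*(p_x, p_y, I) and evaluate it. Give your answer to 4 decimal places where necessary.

x* = 17.5758

Demand: x*(p_x,p_y,I) = 1/3·I/p_x and y* = 2/3·I/p_y.
At p_x=2.75, p_y=28.24, I=145: x* = 1/3·145/2.75 = 17.5758.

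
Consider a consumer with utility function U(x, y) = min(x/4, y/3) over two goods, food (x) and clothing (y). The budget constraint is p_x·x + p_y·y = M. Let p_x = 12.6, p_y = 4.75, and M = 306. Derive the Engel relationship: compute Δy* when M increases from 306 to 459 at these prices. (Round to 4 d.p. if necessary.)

Δy* = 7.0998

With perfect complements, no substitution: consume in ratio x:y = 4:3.
Budget: p_x·x + p_y·(3/4)·x = M, so (4·p_x + 3·p_y)·x = 4·M.
Demand: x*(p_x,p_y,M) = 4·M/(4·p_x + 3·p_y), y* = 3·M/(4·p_x + 3·p_y).
Here 4·12.6 + 3·4.75 = 64.65, giving y* = 14.1995.
At M' = 459: y* = 21.2993. Change: 21.2993 − 14.1995 = 7.0998.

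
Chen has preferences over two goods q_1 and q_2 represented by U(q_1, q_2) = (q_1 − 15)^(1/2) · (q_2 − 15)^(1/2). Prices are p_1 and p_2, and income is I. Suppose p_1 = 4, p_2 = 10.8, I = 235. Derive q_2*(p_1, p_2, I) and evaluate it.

q_2* = 15.6019

MRS = (q_2−15)/(q_1−15). Tangency with p_1/p_2 gives q_2−15 = (p_1/p_2)·(q_1−15).
After buying the subsistence bundle (15, 15), a share 0.5 of the remaining income goes to q_1: q_1* = 15 + 0.5·(I − 15p_1 − 15p_2)/p_1.
Discretionary income = 235 − 15·4 − 15·10.8 = 13; q_2* = 15 + 0.5·13/10.8 = 15.6019.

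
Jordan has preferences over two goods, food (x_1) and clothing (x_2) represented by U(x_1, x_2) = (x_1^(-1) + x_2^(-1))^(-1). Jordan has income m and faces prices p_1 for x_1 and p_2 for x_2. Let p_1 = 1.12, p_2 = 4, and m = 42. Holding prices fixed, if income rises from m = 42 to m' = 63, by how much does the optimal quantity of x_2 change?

Numerically x_2/x_1 = 0.52915, so x_1* = 42/(1.12 + 4·0.52915) = 12.9766 and x_2* = 0.52915·12.9766 = 6.8666.
At m' = 63: x_2* = 10.2998. Change: 10.2998 − 6.8666 = 3.4333.

Δx_2* = 3.4333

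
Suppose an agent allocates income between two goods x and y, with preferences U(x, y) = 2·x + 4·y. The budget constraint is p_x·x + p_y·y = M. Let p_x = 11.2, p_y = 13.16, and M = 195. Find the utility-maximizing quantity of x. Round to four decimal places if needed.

Perfect substitutes: compare marginal utility per dollar. 2/p_x vs 4/p_y → 0.1786 vs 0.304.
y gives more utility per dollar, so spend all income on y: y* = M/p_y, x* = 0.
Numerically: x* = 0, y* = 14.8176.

x* = 0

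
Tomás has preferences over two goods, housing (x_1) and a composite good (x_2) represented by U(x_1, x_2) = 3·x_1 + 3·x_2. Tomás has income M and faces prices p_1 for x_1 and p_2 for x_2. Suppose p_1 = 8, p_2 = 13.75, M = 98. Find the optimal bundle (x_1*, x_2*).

Perfect substitutes: compare marginal utility per dollar. 3/p_1 vs 3/p_2 → 0.375 vs 0.2182.
x_1 gives more utility per dollar, so spend all income on x_1: x_1* = M/p_1, x_2* = 0.
Numerically: x_1* = 12.25, x_2* = 0.

x_1* = 12.25, x_2* = 0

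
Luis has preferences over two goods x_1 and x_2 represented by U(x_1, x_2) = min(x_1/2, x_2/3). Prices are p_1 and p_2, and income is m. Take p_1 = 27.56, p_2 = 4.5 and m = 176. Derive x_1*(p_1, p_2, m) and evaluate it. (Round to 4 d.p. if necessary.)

x_1* = 5.1297

Leontief preferences: the optimum is at the kink where x_1/2 = x_2/3, i.e. x_2 = (3/2)·x_1.
Budget: p_1·x_1 + p_2·(3/2)·x_1 = m, so (2·p_1 + 3·p_2)·x_1 = 2·m.
Demand: x_1*(p_1,p_2,m) = 2·m/(2·p_1 + 3·p_2), x_2* = 3·m/(2·p_1 + 3·p_2).
Here 2·27.56 + 3·4.5 = 68.62, giving x_1* = 5.1297.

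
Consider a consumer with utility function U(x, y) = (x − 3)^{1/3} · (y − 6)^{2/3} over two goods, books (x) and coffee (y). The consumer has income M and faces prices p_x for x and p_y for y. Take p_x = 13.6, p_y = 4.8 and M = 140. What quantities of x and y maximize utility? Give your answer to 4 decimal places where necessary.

x* = 4.7255, y* = 15.7778

This is Cobb-Douglas in (x−3, y−6): tangency gives 1/3·p_y·(y−6) = 2/3·p_x·(x−3).
Substituting into the budget: x* = 3 + 1/3·(M − 3·p_x − 6·p_y)/p_x, and y* = 6 + 2/3·(…)/p_y.
Discretionary income = 140 − 3·13.6 − 6·4.8 = 70.4; x* = 3 + 1/3·70.4/13.6 = 4.7255; y* = 6 + 2/3·70.4/4.8 = 15.7778.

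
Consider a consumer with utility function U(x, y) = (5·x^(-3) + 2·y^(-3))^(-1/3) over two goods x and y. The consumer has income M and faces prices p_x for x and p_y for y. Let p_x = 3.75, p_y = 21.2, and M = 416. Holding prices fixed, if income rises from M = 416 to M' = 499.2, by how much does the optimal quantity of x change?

From the CES first-order condition, (5/2)·(y/x)^(4) = p_x/p_y.
Hence y/x = ((2/5)·p_x/p_y)^(1/(4)), i.e. raised to the 0.25 power.
With the ratio pinned down, the budget gives x* = M/(p_x + p_y·(y/x)) and y* = (y/x)·x*.
Numerically y/x = 0.51575, so x* = 416/(3.75 + 21.2·0.51575) = 28.3304.
At M' = 499.2: x* = 33.9964. Change: 33.9964 − 28.3304 = 5.6661.

Δx* = 5.6661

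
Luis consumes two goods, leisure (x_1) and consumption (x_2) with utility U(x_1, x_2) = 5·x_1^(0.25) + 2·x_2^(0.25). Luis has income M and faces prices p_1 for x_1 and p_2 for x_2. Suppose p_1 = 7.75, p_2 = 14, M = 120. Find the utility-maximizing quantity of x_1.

From the CES first-order condition, (5/2)·(x_2/x_1)^(0.75) = p_1/p_2.
Solve for the ratio: x_2/x_1 = [(2/5)·p_1/p_2]^(4/3).
Substitute x_2 = (x_2/x_1)·x_1 into the budget: x_1* = M/(p_1 + p_2·(x_2/x_1)).
Numerically x_2/x_1 = 0.133961, so x_1* = 120/(7.75 + 14·0.133961) = 12.4669.

x_1* = 12.4669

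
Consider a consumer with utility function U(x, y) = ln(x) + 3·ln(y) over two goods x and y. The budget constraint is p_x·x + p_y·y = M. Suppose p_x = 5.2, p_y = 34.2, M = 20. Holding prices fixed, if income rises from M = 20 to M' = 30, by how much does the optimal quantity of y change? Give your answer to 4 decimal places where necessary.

Δy* = 0.2193

The MRS is (1/3)·y/x. Set MRS = p_x/p_y.
Rearranging, p_y·y = 3·p_x·x. Substituting into the budget gives p_x·x·(1 + 3) = M.
Demand: x*(p_x,p_y,M) = 0.25·M/p_x and y* = 0.75·M/p_y.
At p_x=5.2, p_y=34.2, M=20: y* = 0.75·20/34.2 = 0.4386.
At M' = 30: y* = 0.6579. Change: 0.6579 − 0.4386 = 0.2193.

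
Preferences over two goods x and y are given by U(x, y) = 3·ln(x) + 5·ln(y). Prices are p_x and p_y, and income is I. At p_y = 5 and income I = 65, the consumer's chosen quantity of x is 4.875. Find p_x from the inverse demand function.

p_x = 5

Tangency: MRS = (3/5)·y/x = p_x/p_y.
So 3·p_y·y = 5·p_x·x; combined with the budget, a share 0.375 of income goes to x.
Demand: x*(p_x,p_y,I) = 0.375·I/p_x and y* = 0.625·I/p_y.
Set x* = 4.875 in the demand function and solve for p_x: p_x = 5.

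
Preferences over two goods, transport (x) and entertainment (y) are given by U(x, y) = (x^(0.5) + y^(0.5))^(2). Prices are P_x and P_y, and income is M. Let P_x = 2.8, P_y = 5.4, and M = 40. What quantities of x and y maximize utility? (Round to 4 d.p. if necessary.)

From the CES first-order condition, (y/x)^(0.5) = P_x/P_y.
Solve for the ratio: y/x = [P_x/P_y]^(2).
Substitute y = (y/x)·x into the budget: x* = M/(P_x + P_y·(y/x)).
Numerically y/x = 0.268861, so x* = 40/(2.8 + 5.4·0.268861) = 9.4077 and y* = 0.268861·9.4077 = 2.5294.

x* = 9.4077, y* = 2.5294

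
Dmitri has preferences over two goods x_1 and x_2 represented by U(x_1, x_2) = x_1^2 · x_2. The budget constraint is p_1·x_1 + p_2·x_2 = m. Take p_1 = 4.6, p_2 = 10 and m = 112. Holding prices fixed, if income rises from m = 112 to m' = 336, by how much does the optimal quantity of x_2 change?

MU_x_1/MU_x_2 = (2·x_2)/(x_1); tangency sets this equal to p_1/p_2.
So 2·p_2·x_2 = p_1·x_1; combined with the budget, a share 2/3 of income goes to x_1.
Demand: x_1*(p_1,p_2,m) = 2/3·m/p_1 and x_2* = 1/3·m/p_2.
At p_1=4.6, p_2=10, m=112: x_2* = 1/3·112/10 = 3.7333.
At m' = 336: x_2* = 11.2. Change: 11.2 − 3.7333 = 7.4667.

Δx_2* = 7.4667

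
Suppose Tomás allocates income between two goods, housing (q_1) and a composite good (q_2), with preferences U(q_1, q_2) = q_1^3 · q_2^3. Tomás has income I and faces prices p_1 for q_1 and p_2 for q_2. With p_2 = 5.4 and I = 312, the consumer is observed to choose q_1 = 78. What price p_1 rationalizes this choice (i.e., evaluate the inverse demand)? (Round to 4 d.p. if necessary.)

p_1 = 2

Tangency: MRS = q_2/q_1 = p_1/p_2.
Rearranging, p_2·q_2 = p_1·q_1. Substituting into the budget gives p_1·q_1·(1 + 1) = I.
Demand: q_1*(p_1,p_2,I) = 0.5·I/p_1 and q_2* = 0.5·I/p_2.
Set q_1* = 78 in the demand function and solve for p_1: p_1 = 2.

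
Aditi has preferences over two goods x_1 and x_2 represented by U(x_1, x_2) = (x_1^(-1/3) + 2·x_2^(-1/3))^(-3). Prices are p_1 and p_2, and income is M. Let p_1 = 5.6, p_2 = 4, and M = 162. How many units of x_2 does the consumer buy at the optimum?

Numerically x_2/x_1 = 2.164554, so x_1* = 162/(5.6 + 4·2.164554) = 11.3619 and x_2* = 2.164554·11.3619 = 24.5934.

x_2* = 24.5934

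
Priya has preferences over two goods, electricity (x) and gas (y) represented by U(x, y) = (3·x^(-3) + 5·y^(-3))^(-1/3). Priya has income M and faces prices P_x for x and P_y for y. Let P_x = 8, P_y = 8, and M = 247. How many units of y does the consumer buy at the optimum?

y* = 16.4219

MRS = MU_x/MU_y = (3/5)·(y/x)^(4). Set equal to P_x/P_y.
Solve for the ratio: y/x = [(5/3)·P_x/P_y]^(0.25).
Substitute y = (y/x)·x into the budget: x* = M/(P_x + P_y·(y/x)).
Numerically y/x = 1.136219, so x* = 247/(8 + 8·1.136219) = 14.4531 and y* = 1.136219·14.4531 = 16.4219.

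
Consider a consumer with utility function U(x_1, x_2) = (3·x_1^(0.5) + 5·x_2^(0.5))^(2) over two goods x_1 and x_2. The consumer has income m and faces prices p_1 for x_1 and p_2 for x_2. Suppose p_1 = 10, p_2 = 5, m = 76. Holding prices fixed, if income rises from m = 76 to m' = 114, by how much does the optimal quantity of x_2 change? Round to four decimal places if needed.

With the ratio pinned down, the budget gives x_1* = m/(p_1 + p_2·(x_2/x_1)) and x_2* = (x_2/x_1)·x_1*.
Numerically x_2/x_1 = 11.111111, so x_1* = 76/(10 + 5·11.111111) = 1.1593 and x_2* = 11.111111·1.1593 = 12.8814.
At m' = 114: x_2* = 19.322. Change: 19.322 − 12.8814 = 6.4407.

Δx_2* = 6.4407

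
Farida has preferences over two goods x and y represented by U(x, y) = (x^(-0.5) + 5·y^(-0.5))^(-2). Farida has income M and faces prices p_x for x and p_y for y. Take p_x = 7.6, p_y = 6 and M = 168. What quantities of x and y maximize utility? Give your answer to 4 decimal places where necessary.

MRS = MU_x/MU_y = (1/5)·(y/x)^(1.5). Set equal to p_x/p_y.
Hence y/x = (5·p_x/p_y)^(1/(1.5)), i.e. raised to the 2/3 power.
Substitute y = (y/x)·x into the budget: x* = M/(p_x + p_y·(y/x)).
Numerically y/x = 3.423116, so x* = 168/(7.6 + 6·3.423116) = 5.9704 and y* = 3.423116·5.9704 = 20.4375.

x* = 5.9704, y* = 20.4375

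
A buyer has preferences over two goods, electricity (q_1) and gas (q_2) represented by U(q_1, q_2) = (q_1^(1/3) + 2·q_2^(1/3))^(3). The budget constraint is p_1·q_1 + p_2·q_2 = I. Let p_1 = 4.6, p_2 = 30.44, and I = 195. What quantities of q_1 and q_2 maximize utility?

MRS = MU_q_1/MU_q_2 = (1/2)·(q_2/q_1)^(2/3). Set equal to p_1/p_2.
Solve for the ratio: q_2/q_1 = [2·p_1/p_2]^(1.5).
With the ratio pinned down, the budget gives q_1* = I/(p_1 + p_2·(q_2/q_1)) and q_2* = (q_2/q_1)·q_1*.
Numerically q_2/q_1 = 0.166156, so q_1* = 195/(4.6 + 30.44·0.166156) = 20.191 and q_2* = 0.166156·20.191 = 3.3548.

q_1* = 20.191, q_2* = 3.3548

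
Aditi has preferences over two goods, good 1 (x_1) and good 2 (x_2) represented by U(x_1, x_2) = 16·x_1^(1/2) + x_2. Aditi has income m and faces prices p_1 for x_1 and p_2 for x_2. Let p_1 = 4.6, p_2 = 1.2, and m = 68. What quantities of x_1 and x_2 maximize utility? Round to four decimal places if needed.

x_1* = 4.3554, x_2* = 39.971

Utility is quasi-linear in x_2; the FOC for x_1 is 8/√x_1 = p_1/p_2.
Solve: √x_1 = 8·p_2/p_1, so x_1*(p_1,p_2) = (8·p_2/p_1)², and x_2* = (m − p_1·x_1*)/p_2.
Plugging in: x_1* = (8·1.2/4.6)² = 4.3554, x_2* = 39.971.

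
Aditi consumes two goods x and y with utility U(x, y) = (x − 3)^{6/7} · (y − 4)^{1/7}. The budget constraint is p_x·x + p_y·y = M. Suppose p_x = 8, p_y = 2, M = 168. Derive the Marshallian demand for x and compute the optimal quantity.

Substituting into the budget: x* = 3 + 6/7·(M − 3·p_x − 4·p_y)/p_x, and y* = 4 + 1/7·(…)/p_y.
Discretionary income = 168 − 3·8 − 4·2 = 136; x* = 3 + 6/7·136/8 = 17.5714.

x* = 17.5714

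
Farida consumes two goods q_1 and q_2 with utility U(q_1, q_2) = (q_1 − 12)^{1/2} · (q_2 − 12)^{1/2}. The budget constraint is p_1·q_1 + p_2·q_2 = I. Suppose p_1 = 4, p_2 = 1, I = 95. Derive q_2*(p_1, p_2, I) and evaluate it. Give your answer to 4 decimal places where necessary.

Let q_1' = q_1−12, q_2' = q_2−12. MRS = q_2'/q_1' = p_1/p_2.
Substituting into the budget: q_1* = 12 + 0.5·(I − 12·p_1 − 12·p_2)/p_1, and q_2* = 12 + 0.5·(…)/p_2.
Discretionary income = 95 − 12·4 − 12·1 = 35; q_2* = 12 + 0.5·35/1 = 29.5.

q_2* = 29.5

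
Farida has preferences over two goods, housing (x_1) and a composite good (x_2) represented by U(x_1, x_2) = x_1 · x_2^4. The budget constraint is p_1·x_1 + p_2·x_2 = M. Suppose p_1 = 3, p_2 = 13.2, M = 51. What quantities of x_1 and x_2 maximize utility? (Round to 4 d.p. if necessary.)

x_1* = 3.4, x_2* = 3.0909

The MRS is (1/4)·x_2/x_1. Set MRS = p_1/p_2.
Rearranging, p_2·x_2 = 4·p_1·x_1. Substituting into the budget gives p_1·x_1·(1 + 4) = M.
Demand: x_1*(p_1,p_2,M) = 0.2·M/p_1 and x_2* = 0.8·M/p_2.
At p_1=3, p_2=13.2, M=51: x_1* = 0.2·51/3 = 3.4, x_2* = 3.0909.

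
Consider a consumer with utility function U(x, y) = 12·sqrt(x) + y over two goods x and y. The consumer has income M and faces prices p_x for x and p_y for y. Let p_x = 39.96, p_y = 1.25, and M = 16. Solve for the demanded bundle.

x* = 0.0352, y* = 11.6739

Utility is quasi-linear in y; the FOC for x is 6/√x = p_x/p_y.
Solve: √x = 6·p_y/p_x, so x*(p_x,p_y) = (6·p_y/p_x)², and y* = (M − p_x·x*)/p_y.
Plugging in: x* = (6·1.25/39.96)² = 0.0352, y* = 11.6739.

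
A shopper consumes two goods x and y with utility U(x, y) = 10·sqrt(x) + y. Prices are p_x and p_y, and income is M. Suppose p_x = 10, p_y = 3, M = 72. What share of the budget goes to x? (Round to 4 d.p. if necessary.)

Thus x* = (5·p_y/p_x)² — independent of M — with the rest of income spent on y.
Plugging in: x* = (5·3/10)² = 2.25, y* = 16.5.
Expenditure on x: 10·2.25 = 22.5; share = 0.3125.

share on x = 0.3125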